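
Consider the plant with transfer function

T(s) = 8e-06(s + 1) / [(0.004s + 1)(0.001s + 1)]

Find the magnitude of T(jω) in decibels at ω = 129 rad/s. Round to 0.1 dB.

-60.8 dB

At ω = 129 rad/s:
zero (1 + j129·1) = 1 + j129 → |·| ≈ 129, ∠ ≈ 89.56°
pole (1 + j129·0.004) = 1 + j0.516 → |·| ≈ 1.1253, ∠ ≈ 27.29°
pole (1 + j129·0.001) = 1 + j0.129 → |·| ≈ 1.0083, ∠ ≈ 7.35°
|T| = 8e-06 · 129 / (1.1253 · 1.0083) ≈ 0.00090954
Gain = 20 log₁₀(0.00090954) ≈ -60.82 dB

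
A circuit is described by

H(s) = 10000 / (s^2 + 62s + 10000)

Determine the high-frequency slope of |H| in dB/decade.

Each pole contributes −20 dB/decade at high frequency; each zero contributes +20 dB/decade.
Net: 0 zero(s) − 2 pole(s) → -40 dB/decade.

-40 dB/decade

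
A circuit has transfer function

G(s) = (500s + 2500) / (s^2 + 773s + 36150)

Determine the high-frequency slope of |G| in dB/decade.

Each pole contributes −20 dB/decade at high frequency; each zero contributes +20 dB/decade.
Net: 1 zero(s) − 2 pole(s) → -20 dB/decade.

-20 dB/decade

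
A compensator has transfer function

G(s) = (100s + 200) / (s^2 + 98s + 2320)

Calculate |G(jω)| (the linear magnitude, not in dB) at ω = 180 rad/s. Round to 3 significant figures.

Substitute s = j180:
Numerator: 100(j180) + 200 = 200 + j18000
Denominator: (j180)^2 + 98(j180) + 2320 = -30080 + j17640
|N| = √(200² + 18000²) ≈ 18001, ∠N ≈ 89.36°
|D| = √(30080² + 17640²) ≈ 34871, ∠D ≈ 149.61°
|G| = 18001 / 34871 ≈ 0.51622

0.516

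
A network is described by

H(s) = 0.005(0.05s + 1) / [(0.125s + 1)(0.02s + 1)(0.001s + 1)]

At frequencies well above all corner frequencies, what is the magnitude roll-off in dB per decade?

-40 dB/decade

Each pole contributes −20 dB/decade at high frequency; each zero contributes +20 dB/decade.
Net: 1 zero(s) − 3 pole(s) → -40 dB/decade.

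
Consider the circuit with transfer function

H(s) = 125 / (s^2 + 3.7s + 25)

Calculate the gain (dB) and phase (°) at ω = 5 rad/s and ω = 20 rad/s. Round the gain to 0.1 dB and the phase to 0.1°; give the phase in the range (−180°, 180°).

ω = 5: 16.6 dB, -90.0°; ω = 20: -9.7 dB, -168.8°

At s = jω = j5:
quadratic: (j5)² + 3.7·j5 + 25 = 0 + j18.5 → |·| ≈ 18.5, ∠ ≈ 90.00°
|H| = 125 / 18.5 ≈ 6.7568
Gain = 20 log₁₀(6.7568) ≈ 16.59 dB
∠H = 0.00° − 90.00° = -90.00°

At s = jω = j20:
quadratic: (j20)² + 3.7·j20 + 25 = -375 + j74 → |·| ≈ 382.23, ∠ ≈ 168.84°
|H| = 125 / 382.23 ≈ 0.32703
Gain = 20 log₁₀(0.32703) ≈ -9.71 dB
∠H = 0.00° − 168.84° = -168.84°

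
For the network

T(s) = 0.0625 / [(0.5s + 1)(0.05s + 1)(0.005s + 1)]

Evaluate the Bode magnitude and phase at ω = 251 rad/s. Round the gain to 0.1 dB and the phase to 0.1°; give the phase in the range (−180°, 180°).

-92.2 dB, 133.6°

At ω = 251 rad/s:
pole (1 + j251·0.5) = 1 + j125.5 → |·| ≈ 125.5, ∠ ≈ 89.54°
pole (1 + j251·0.05) = 1 + j12.55 → |·| ≈ 12.59, ∠ ≈ 85.44°
pole (1 + j251·0.005) = 1 + j1.255 → |·| ≈ 1.6047, ∠ ≈ 51.45°
|T| = 0.0625 · 1 / (125.5 · 12.59 · 1.6047) ≈ 2.465e-05
Gain = 20 log₁₀(2.465e-05) ≈ -92.16 dB
∠T = (0°) − (89.54° + 85.44° + 51.45°) = -226.43° ≡ 133.57° (principal value)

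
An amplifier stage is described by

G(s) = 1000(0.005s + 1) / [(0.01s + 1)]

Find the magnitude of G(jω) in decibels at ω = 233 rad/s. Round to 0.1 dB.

55.6 dB

At ω = 233 rad/s:
zero (1 + j233·0.005) = 1 + j1.165 → |·| ≈ 1.5353, ∠ ≈ 49.36°
pole (1 + j233·0.01) = 1 + j2.33 → |·| ≈ 2.5355, ∠ ≈ 66.77°
|G| = 1000 · 1.5353 / (2.5355) ≈ 605.52
Gain = 20 log₁₀(605.52) ≈ 55.64 dB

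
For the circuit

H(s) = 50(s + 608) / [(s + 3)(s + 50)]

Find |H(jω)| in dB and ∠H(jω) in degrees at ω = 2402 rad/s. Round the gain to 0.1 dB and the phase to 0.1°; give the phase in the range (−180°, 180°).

-33.4 dB, -102.9°

At s = jω = j2402:
zero (s+608): 608 + j2402 → |·| = √(608²+2402²) = √6139268 ≈ 2477.8, ∠ = arctan(2402/608) ≈ 75.80°
pole (s+3): 3 + j2402 → |·| = √(3²+2402²) = √5769613 ≈ 2402, ∠ = arctan(2402/3) ≈ 89.93°
pole (s+50): 50 + j2402 → |·| = √(50²+2402²) = √5772104 ≈ 2402.5, ∠ = arctan(2402/50) ≈ 88.81°
|H| = 50 · 2477.8 / 5.7708e+06 ≈ 0.021468
Gain = 20 log₁₀(0.021468) ≈ -33.36 dB
∠H = 75.80° − 178.74° = -102.94°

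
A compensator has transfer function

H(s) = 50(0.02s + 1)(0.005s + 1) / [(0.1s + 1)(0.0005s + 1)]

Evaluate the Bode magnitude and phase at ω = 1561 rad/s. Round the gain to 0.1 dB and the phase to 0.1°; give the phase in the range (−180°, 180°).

35.9 dB, 43.3°

At ω = 1561 rad/s:
zero (1 + j1561·0.02) = 1 + j31.22 → |·| ≈ 31.236, ∠ ≈ 88.17°
zero (1 + j1561·0.005) = 1 + j7.805 → |·| ≈ 7.8688, ∠ ≈ 82.70°
pole (1 + j1561·0.1) = 1 + j156.1 → |·| ≈ 156.1, ∠ ≈ 89.63°
pole (1 + j1561·0.0005) = 1 + j0.7805 → |·| ≈ 1.2685, ∠ ≈ 37.97°
|H| = 50 · 31.236 · 7.8688 / (156.1 · 1.2685) ≈ 62.064
Gain = 20 log₁₀(62.064) ≈ 35.86 dB
∠H = (88.17° + 82.70°) − (89.63° + 37.97°) = 43.27°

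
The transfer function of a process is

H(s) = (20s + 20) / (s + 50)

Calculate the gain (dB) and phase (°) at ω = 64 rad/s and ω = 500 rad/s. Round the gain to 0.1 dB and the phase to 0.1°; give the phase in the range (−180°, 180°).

Substitute s = j64:
Numerator: 20(j64) + 20 = 20 + j1280
Denominator: (j64) + 50 = 50 + j64
|N| = √(20² + 1280²) ≈ 1280.2, ∠N ≈ 89.10°
|D| = √(50² + 64²) ≈ 81.216, ∠D ≈ 52.00°
|H| = 1280.2 / 81.216 ≈ 15.763
Gain = 20 log₁₀(15.763) ≈ 23.95 dB
∠H = 89.10° − 52.00° = 37.10°

Substitute s = j500:
Numerator: 20(j500) + 20 = 20 + j10000
Denominator: (j500) + 50 = 50 + j500
|N| = √(20² + 10000²) ≈ 10000, ∠N ≈ 89.89°
|D| = √(50² + 500²) ≈ 502.49, ∠D ≈ 84.29°
|H| = 10000 / 502.49 ≈ 19.901
Gain = 20 log₁₀(19.901) ≈ 25.98 dB
∠H = 89.89° − 84.29° = 5.60°

ω = 64: 24.0 dB, 37.1°; ω = 500: 26.0 dB, 5.6°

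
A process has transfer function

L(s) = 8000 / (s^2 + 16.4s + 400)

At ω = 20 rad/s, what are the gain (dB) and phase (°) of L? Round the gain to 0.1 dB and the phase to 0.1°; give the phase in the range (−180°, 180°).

At s = jω = j20:
quadratic: (j20)² + 16.4·j20 + 400 = 0 + j328 → |·| ≈ 328, ∠ ≈ 90.00°
|L| = 8000 / 328 ≈ 24.39
Gain = 20 log₁₀(24.39) ≈ 27.74 dB
∠L = 0.00° − 90.00° = -90.00°

27.7 dB, -90.0°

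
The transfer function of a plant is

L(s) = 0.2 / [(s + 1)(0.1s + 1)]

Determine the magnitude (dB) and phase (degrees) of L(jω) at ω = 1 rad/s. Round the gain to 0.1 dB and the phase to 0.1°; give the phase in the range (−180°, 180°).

At ω = 1 rad/s:
pole (1 + j1·1) = 1 + j1 → |·| ≈ 1.4142, ∠ ≈ 45.00°
pole (1 + j1·0.1) = 1 + j0.1 → |·| ≈ 1.005, ∠ ≈ 5.71°
|L| = 0.2 · 1 / (1.4142 · 1.005) ≈ 0.14072
Gain = 20 log₁₀(0.14072) ≈ -17.03 dB
∠L = (0°) − (45.00° + 5.71°) = -50.71°

-17.0 dB, -50.7°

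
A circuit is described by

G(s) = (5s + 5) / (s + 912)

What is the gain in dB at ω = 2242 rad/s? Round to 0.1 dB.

13.3 dB

Substitute s = j2242:
Numerator: 5(j2242) + 5 = 5 + j11210
Denominator: (j2242) + 912 = 912 + j2242
|N| = √(5² + 11210²) ≈ 11210, ∠N ≈ 89.97°
|D| = √(912² + 2242²) ≈ 2420.4, ∠D ≈ 67.86°
|G| = 11210 / 2420.4 ≈ 4.6315
Gain = 20 log₁₀(4.6315) ≈ 13.31 dB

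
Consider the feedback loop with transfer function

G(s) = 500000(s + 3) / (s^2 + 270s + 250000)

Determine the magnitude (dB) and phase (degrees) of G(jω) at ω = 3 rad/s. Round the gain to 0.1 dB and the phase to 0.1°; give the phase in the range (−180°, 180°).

18.6 dB, 44.8°

At s = jω = j3:
zero (s+3): 3 + j3 → |·| = √(3²+3²) = √18 ≈ 4.2426, ∠ = arctan(3/3) ≈ 45.00°
quadratic: (j3)² + 270·j3 + 250000 = 249991 + j810 → |·| ≈ 2.4999e+05, ∠ ≈ 0.19°
|G| = 500000 · 4.2426 / 2.4999e+05 ≈ 8.4855
Gain = 20 log₁₀(8.4855) ≈ 18.57 dB
∠G = 45.00° − 0.19° = 44.81°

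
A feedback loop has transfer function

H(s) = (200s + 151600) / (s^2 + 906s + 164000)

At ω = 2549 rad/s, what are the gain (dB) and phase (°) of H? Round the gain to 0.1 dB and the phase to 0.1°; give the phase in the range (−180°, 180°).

Substitute s = j2549:
Numerator: 200(j2549) + 151600 = 151600 + j509800
Denominator: (j2549)^2 + 906(j2549) + 164000 = -6333401 + j2309394
|N| = √(151600² + 509800²) ≈ 5.3186e+05, ∠N ≈ 73.44°
|D| = √(6333401² + 2309394²) ≈ 6.7413e+06, ∠D ≈ 159.97°
|H| = 5.3186e+05 / 6.7413e+06 ≈ 0.078896
Gain = 20 log₁₀(0.078896) ≈ -22.06 dB
∠H = 73.44° − 159.97° = -86.53°

-22.1 dB, -86.5°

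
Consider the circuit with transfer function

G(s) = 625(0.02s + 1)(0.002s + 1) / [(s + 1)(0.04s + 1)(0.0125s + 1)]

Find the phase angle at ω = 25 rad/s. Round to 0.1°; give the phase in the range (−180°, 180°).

At ω = 25 rad/s:
zero (1 + j25·0.02) = 1 + j0.5 → |·| ≈ 1.118, ∠ ≈ 26.57°
zero (1 + j25·0.002) = 1 + j0.05 → |·| ≈ 1.0012, ∠ ≈ 2.86°
pole (1 + j25·1) = 1 + j25 → |·| ≈ 25.02, ∠ ≈ 87.71°
pole (1 + j25·0.04) = 1 + j1 → |·| ≈ 1.4142, ∠ ≈ 45.00°
pole (1 + j25·0.0125) = 1 + j0.3125 → |·| ≈ 1.0477, ∠ ≈ 17.35°
∠G = (26.57° + 2.86°) − (87.71° + 45.00° + 17.35°) = -120.63°

-120.6°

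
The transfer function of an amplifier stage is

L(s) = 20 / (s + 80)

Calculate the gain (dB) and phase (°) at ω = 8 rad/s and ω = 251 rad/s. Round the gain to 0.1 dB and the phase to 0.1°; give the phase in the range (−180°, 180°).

ω = 8: -12.1 dB, -5.7°; ω = 251: -22.4 dB, -72.3°

Substitute s = j8:
Numerator: 20 = 20 + j0
Denominator: (j8) + 80 = 80 + j8
|N| = √(20² + 0²) ≈ 20, ∠N ≈ 0.00°
|D| = √(80² + 8²) ≈ 80.399, ∠D ≈ 5.71°
|L| = 20 / 80.399 ≈ 0.24876
Gain = 20 log₁₀(0.24876) ≈ -12.08 dB
∠L = 0.00° − 5.71° = -5.71°

Substitute s = j251:
Numerator: 20 = 20 + j0
Denominator: (j251) + 80 = 80 + j251
|N| = √(20² + 0²) ≈ 20, ∠N ≈ 0.00°
|D| = √(80² + 251²) ≈ 263.44, ∠D ≈ 72.32°
|L| = 20 / 263.44 ≈ 0.075919
Gain = 20 log₁₀(0.075919) ≈ -22.39 dB
∠L = 0.00° − 72.32° = -72.32°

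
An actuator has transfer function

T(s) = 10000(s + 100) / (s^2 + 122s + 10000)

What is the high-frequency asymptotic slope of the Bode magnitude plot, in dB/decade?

-20 dB/decade

Each pole contributes −20 dB/decade at high frequency; each zero contributes +20 dB/decade.
Net: 1 zero(s) − 2 pole(s) → -20 dB/decade.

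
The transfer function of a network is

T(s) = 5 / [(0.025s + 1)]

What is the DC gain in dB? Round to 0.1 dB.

T(0) = 5 · 1 / 1 = 5
20 log₁₀(5) ≈ 13.98 dB

14.0 dB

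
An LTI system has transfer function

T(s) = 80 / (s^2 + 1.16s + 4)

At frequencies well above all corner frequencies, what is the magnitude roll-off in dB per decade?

Each pole contributes −20 dB/decade at high frequency; each zero contributes +20 dB/decade.
Net: 0 zero(s) − 2 pole(s) → -40 dB/decade.

-40 dB/decade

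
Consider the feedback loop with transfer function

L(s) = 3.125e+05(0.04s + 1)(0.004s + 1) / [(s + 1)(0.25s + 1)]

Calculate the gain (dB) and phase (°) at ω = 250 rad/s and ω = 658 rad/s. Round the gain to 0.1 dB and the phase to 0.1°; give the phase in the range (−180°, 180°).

ω = 250: 49.1 dB, -49.6°; ω = 658: 46.6 dB, -22.5°

At ω = 250 rad/s:
zero (1 + j250·0.04) = 1 + j10 → |·| ≈ 10.05, ∠ ≈ 84.29°
zero (1 + j250·0.004) = 1 + j1 → |·| ≈ 1.4142, ∠ ≈ 45.00°
pole (1 + j250·1) = 1 + j250 → |·| ≈ 250, ∠ ≈ 89.77°
pole (1 + j250·0.25) = 1 + j62.5 → |·| ≈ 62.508, ∠ ≈ 89.08°
|L| = 3.125e+05 · 10.05 · 1.4142 / (250 · 62.508) ≈ 284.22
Gain = 20 log₁₀(284.22) ≈ 49.07 dB
∠L = (84.29° + 45.00°) − (89.77° + 89.08°) = -49.56°

At ω = 658 rad/s:
zero (1 + j658·0.04) = 1 + j26.32 → |·| ≈ 26.339, ∠ ≈ 87.82°
zero (1 + j658·0.004) = 1 + j2.632 → |·| ≈ 2.8156, ∠ ≈ 69.20°
pole (1 + j658·1) = 1 + j658 → |·| ≈ 658, ∠ ≈ 89.91°
pole (1 + j658·0.25) = 1 + j164.5 → |·| ≈ 164.5, ∠ ≈ 89.65°
|L| = 3.125e+05 · 26.339 · 2.8156 / (658 · 164.5) ≈ 214.11
Gain = 20 log₁₀(214.11) ≈ 46.61 dB
∠L = (87.82° + 69.20°) − (89.91° + 89.65°) = -22.54°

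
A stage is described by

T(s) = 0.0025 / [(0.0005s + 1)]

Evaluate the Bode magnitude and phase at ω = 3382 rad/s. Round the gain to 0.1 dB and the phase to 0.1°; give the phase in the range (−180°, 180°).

At ω = 3382 rad/s:
pole (1 + j3382·0.0005) = 1 + j1.691 → |·| ≈ 1.9646, ∠ ≈ 59.40°
|T| = 0.0025 · 1 / (1.9646) ≈ 0.0012725
Gain = 20 log₁₀(0.0012725) ≈ -57.91 dB
∠T = (0°) − (59.40°) = -59.40°

-57.9 dB, -59.4°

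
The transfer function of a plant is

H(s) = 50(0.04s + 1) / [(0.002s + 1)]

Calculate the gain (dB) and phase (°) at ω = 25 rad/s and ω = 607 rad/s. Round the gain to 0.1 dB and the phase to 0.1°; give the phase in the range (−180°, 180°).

At ω = 25 rad/s:
zero (1 + j25·0.04) = 1 + j1 → |·| ≈ 1.4142, ∠ ≈ 45.00°
pole (1 + j25·0.002) = 1 + j0.05 → |·| ≈ 1.0012, ∠ ≈ 2.86°
|H| = 50 · 1.4142 / (1.0012) ≈ 70.625
Gain = 20 log₁₀(70.625) ≈ 36.98 dB
∠H = (45.00°) − (2.86°) = 42.14°

At ω = 607 rad/s:
zero (1 + j607·0.04) = 1 + j24.28 → |·| ≈ 24.301, ∠ ≈ 87.64°
pole (1 + j607·0.002) = 1 + j1.214 → |·| ≈ 1.5728, ∠ ≈ 50.52°
|H| = 50 · 24.301 / (1.5728) ≈ 772.54
Gain = 20 log₁₀(772.54) ≈ 57.76 dB
∠H = (87.64°) − (50.52°) = 37.12°

ω = 25: 37.0 dB, 42.1°; ω = 607: 57.8 dB, 37.1°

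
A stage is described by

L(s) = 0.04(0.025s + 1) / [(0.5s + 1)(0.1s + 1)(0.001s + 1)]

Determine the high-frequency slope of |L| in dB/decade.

-40 dB/decade

Each pole contributes −20 dB/decade at high frequency; each zero contributes +20 dB/decade.
Net: 1 zero(s) − 3 pole(s) → -40 dB/decade.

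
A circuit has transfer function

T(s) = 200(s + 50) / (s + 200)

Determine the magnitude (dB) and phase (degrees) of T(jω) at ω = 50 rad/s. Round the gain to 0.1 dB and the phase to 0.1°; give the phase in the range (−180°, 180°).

36.7 dB, 31.0°

At s = jω = j50:
zero (s+50): 50 + j50 → |·| = √(50²+50²) = √5000 ≈ 70.711, ∠ = arctan(50/50) ≈ 45.00°
pole (s+200): 200 + j50 → |·| = √(200²+50²) = √42500 ≈ 206.16, ∠ = arctan(50/200) ≈ 14.04°
|T| = 200 · 70.711 / 206.16 ≈ 68.598
Gain = 20 log₁₀(68.598) ≈ 36.73 dB
∠T = 45.00° − 14.04° = 30.96°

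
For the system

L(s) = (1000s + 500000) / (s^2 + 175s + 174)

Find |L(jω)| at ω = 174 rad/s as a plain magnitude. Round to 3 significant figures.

Substitute s = j174:
Numerator: 1000(j174) + 500000 = 500000 + j174000
Denominator: (j174)^2 + 175(j174) + 174 = -30102 + j30450
|N| = √(500000² + 174000²) ≈ 5.2941e+05, ∠N ≈ 19.19°
|D| = √(30102² + 30450²) ≈ 42817, ∠D ≈ 134.67°
|L| = 5.2941e+05 / 42817 ≈ 12.364

12.4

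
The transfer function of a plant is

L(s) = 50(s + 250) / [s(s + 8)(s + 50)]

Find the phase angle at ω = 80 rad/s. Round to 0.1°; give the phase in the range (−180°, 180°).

At s = jω = j80:
zero (s+250): 250 + j80 → |·| = √(250²+80²) = √68900 ≈ 262.49, ∠ = arctan(80/250) ≈ 17.74°
pole (s+8): 8 + j80 → |·| = √(8²+80²) = √6464 ≈ 80.399, ∠ = arctan(80/8) ≈ 84.29°
pole (s+50): 50 + j80 → |·| = √(50²+80²) = √8900 ≈ 94.34, ∠ = arctan(80/50) ≈ 57.99°
pole at origin: |s| = 80, ∠ = 90.00° (in denominator)
∠L = 17.74° − 232.28° = -214.54° ≡ 145.46° (principal value)

145.5°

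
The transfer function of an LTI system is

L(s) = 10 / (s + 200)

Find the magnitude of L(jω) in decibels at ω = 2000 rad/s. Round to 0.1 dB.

Substitute s = j2000:
Numerator: 10 = 10 + j0
Denominator: (j2000) + 200 = 200 + j2000
|N| = √(10² + 0²) ≈ 10, ∠N ≈ 0.00°
|D| = √(200² + 2000²) ≈ 2010, ∠D ≈ 84.29°
|L| = 10 / 2010 ≈ 0.0049751
Gain = 20 log₁₀(0.0049751) ≈ -46.06 dB

-46.1 dB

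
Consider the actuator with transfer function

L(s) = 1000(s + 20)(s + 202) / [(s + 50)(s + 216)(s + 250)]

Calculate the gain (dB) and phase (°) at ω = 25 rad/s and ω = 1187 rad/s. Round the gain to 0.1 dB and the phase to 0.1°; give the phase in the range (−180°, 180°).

At s = jω = j25:
zero (s+20): 20 + j25 → |·| = √(20²+25²) = √1025 ≈ 32.016, ∠ = arctan(25/20) ≈ 51.34°
zero (s+202): 202 + j25 → |·| = √(202²+25²) = √41429 ≈ 203.54, ∠ = arctan(25/202) ≈ 7.06°
pole (s+50): 50 + j25 → |·| = √(50²+25²) = √3125 ≈ 55.902, ∠ = arctan(25/50) ≈ 26.57°
pole (s+216): 216 + j25 → |·| = √(216²+25²) = √47281 ≈ 217.44, ∠ = arctan(25/216) ≈ 6.60°
pole (s+250): 250 + j25 → |·| = √(250²+25²) = √63125 ≈ 251.25, ∠ = arctan(25/250) ≈ 5.71°
|L| = 1000 · 6516.5 / 3.054e+06 ≈ 2.1338
Gain = 20 log₁₀(2.1338) ≈ 6.58 dB
∠L = 58.40° − 38.88° = 19.52°

At s = jω = j1187:
zero (s+20): 20 + j1187 → |·| = √(20²+1187²) = √1409369 ≈ 1187.2, ∠ = arctan(1187/20) ≈ 89.03°
zero (s+202): 202 + j1187 → |·| = √(202²+1187²) = √1449773 ≈ 1204.1, ∠ = arctan(1187/202) ≈ 80.34°
pole (s+50): 50 + j1187 → |·| = √(50²+1187²) = √1411469 ≈ 1188.1, ∠ = arctan(1187/50) ≈ 87.59°
pole (s+216): 216 + j1187 → |·| = √(216²+1187²) = √1455625 ≈ 1206.5, ∠ = arctan(1187/216) ≈ 79.69°
pole (s+250): 250 + j1187 → |·| = √(250²+1187²) = √1471469 ≈ 1213, ∠ = arctan(1187/250) ≈ 78.11°
|L| = 1000 · 1.4295e+06 / 1.7388e+09 ≈ 0.82212
Gain = 20 log₁₀(0.82212) ≈ -1.70 dB
∠L = 169.37° − 245.39° = -76.02°

ω = 25: 6.6 dB, 19.5°; ω = 1187: -1.7 dB, -76.0°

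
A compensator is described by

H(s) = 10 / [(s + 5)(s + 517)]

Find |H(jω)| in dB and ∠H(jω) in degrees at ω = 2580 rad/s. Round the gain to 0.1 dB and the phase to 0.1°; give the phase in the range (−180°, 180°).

At s = jω = j2580:
pole (s+5): 5 + j2580 → |·| = √(5²+2580²) = √6656425 ≈ 2580, ∠ = arctan(2580/5) ≈ 89.89°
pole (s+517): 517 + j2580 → |·| = √(517²+2580²) = √6923689 ≈ 2631.3, ∠ = arctan(2580/517) ≈ 78.67°
|H| = 10 / 6.7888e+06 ≈ 1.473e-06
Gain = 20 log₁₀(1.473e-06) ≈ -116.64 dB
∠H = 0.00° − 168.56° = -168.56°

-116.6 dB, -168.6°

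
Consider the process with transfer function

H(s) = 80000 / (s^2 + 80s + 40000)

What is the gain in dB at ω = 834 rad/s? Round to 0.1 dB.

At s = jω = j834:
quadratic: (j834)² + 80·j834 + 40000 = -655556 + j66720 → |·| ≈ 6.5894e+05, ∠ ≈ 174.19°
|H| = 80000 / 6.5894e+05 ≈ 0.12141
Gain = 20 log₁₀(0.12141) ≈ -18.31 dB

-18.3 dB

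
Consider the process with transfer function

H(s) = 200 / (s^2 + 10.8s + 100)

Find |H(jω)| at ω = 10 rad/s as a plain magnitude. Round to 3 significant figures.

At s = jω = j10:
quadratic: (j10)² + 10.8·j10 + 100 = 0 + j108 → |·| ≈ 108, ∠ ≈ 90.00°
|H| = 200 / 108 ≈ 1.8519

1.85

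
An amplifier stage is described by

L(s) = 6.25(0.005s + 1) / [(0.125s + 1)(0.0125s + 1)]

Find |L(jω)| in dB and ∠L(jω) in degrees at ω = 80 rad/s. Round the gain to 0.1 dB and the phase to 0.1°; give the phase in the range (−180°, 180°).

At ω = 80 rad/s:
zero (1 + j80·0.005) = 1 + j0.4 → |·| ≈ 1.077, ∠ ≈ 21.80°
pole (1 + j80·0.125) = 1 + j10 → |·| ≈ 10.05, ∠ ≈ 84.29°
pole (1 + j80·0.0125) = 1 + j1 → |·| ≈ 1.4142, ∠ ≈ 45.00°
|L| = 6.25 · 1.077 / (10.05 · 1.4142) ≈ 0.47361
Gain = 20 log₁₀(0.47361) ≈ -6.49 dB
∠L = (21.80°) − (84.29° + 45.00°) = -107.49°

-6.5 dB, -107.5°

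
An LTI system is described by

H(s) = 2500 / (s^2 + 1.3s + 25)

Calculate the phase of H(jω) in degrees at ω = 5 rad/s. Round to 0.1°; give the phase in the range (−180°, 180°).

-90.0°

At s = jω = j5:
quadratic: (j5)² + 1.3·j5 + 25 = 0 + j6.5 → |·| ≈ 6.5, ∠ ≈ 90.00°
∠H = 0.00° − 90.00° = -90.00°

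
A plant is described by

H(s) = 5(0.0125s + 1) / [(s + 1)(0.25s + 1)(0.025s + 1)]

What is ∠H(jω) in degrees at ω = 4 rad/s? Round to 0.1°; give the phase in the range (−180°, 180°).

-123.8°

At ω = 4 rad/s:
zero (1 + j4·0.0125) = 1 + j0.05 → |·| ≈ 1.0012, ∠ ≈ 2.86°
pole (1 + j4·1) = 1 + j4 → |·| ≈ 4.1231, ∠ ≈ 75.96°
pole (1 + j4·0.25) = 1 + j1 → |·| ≈ 1.4142, ∠ ≈ 45.00°
pole (1 + j4·0.025) = 1 + j0.1 → |·| ≈ 1.005, ∠ ≈ 5.71°
∠H = (2.86°) − (75.96° + 45.00° + 5.71°) = -123.81°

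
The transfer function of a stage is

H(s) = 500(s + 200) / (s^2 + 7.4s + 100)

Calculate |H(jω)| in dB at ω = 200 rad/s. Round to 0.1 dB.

11.0 dB

At s = jω = j200:
zero (s+200): 200 + j200 → |·| = √(200²+200²) = √80000 ≈ 282.84, ∠ = arctan(200/200) ≈ 45.00°
quadratic: (j200)² + 7.4·j200 + 100 = -39900 + j1480 → |·| ≈ 39927, ∠ ≈ 177.88°
|H| = 500 · 282.84 / 39927 ≈ 3.542
Gain = 20 log₁₀(3.542) ≈ 10.98 dB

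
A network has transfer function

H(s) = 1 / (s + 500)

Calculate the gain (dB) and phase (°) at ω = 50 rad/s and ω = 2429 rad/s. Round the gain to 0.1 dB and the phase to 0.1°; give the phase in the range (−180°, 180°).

ω = 50: -54.0 dB, -5.7°; ω = 2429: -67.9 dB, -78.4°

At s = jω = j50:
pole (s+500): 500 + j50 → |·| = √(500²+50²) = √252500 ≈ 502.49, ∠ = arctan(50/500) ≈ 5.71°
|H| = 1 / 502.49 ≈ 0.0019901
Gain = 20 log₁₀(0.0019901) ≈ -54.02 dB
∠H = 0.00° − 5.71° = -5.71°

At s = jω = j2429:
pole (s+500): 500 + j2429 → |·| = √(500²+2429²) = √6150041 ≈ 2479.9, ∠ = arctan(2429/500) ≈ 78.37°
|H| = 1 / 2479.9 ≈ 0.00040324
Gain = 20 log₁₀(0.00040324) ≈ -67.89 dB
∠H = 0.00° − 78.37° = -78.37°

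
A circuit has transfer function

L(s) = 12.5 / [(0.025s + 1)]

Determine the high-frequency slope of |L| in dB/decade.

-20 dB/decade

Each pole contributes −20 dB/decade at high frequency; each zero contributes +20 dB/decade.
Net: 0 zero(s) − 1 pole(s) → -20 dB/decade.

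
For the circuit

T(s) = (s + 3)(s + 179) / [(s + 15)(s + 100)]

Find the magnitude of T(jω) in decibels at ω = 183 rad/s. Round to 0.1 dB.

1.8 dB

At s = jω = j183:
zero (s+3): 3 + j183 → |·| = √(3²+183²) = √33498 ≈ 183.02, ∠ = arctan(183/3) ≈ 89.06°
zero (s+179): 179 + j183 → |·| = √(179²+183²) = √65530 ≈ 255.99, ∠ = arctan(183/179) ≈ 45.63°
pole (s+15): 15 + j183 → |·| = √(15²+183²) = √33714 ≈ 183.61, ∠ = arctan(183/15) ≈ 85.31°
pole (s+100): 100 + j183 → |·| = √(100²+183²) = √43489 ≈ 208.54, ∠ = arctan(183/100) ≈ 61.35°
|T| = 1 · 46851 / 38290 ≈ 1.2236
Gain = 20 log₁₀(1.2236) ≈ 1.75 dB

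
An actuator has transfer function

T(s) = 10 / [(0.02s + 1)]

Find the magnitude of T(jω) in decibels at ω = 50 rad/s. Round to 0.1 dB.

At ω = 50 rad/s:
pole (1 + j50·0.02) = 1 + j1 → |·| ≈ 1.4142, ∠ ≈ 45.00°
|T| = 10 · 1 / (1.4142) ≈ 7.0711
Gain = 20 log₁₀(7.0711) ≈ 16.99 dB

17.0 dB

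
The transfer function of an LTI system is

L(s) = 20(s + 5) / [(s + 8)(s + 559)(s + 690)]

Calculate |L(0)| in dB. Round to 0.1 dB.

-89.8 dB

L(0) = 20·5 / (8·559·690) ≈ 3.2408e-05
20 log₁₀(3.2408e-05) ≈ -89.79 dB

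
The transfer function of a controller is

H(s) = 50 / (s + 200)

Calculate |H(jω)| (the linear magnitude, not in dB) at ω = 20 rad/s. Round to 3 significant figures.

Substitute s = j20:
Numerator: 50 = 50 + j0
Denominator: (j20) + 200 = 200 + j20
|N| = √(50² + 0²) ≈ 50, ∠N ≈ 0.00°
|D| = √(200² + 20²) ≈ 201, ∠D ≈ 5.71°
|H| = 50 / 201 ≈ 0.24876

0.249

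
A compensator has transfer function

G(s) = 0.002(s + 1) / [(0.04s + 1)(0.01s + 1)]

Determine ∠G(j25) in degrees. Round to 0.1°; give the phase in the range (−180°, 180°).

At ω = 25 rad/s:
zero (1 + j25·1) = 1 + j25 → |·| ≈ 25.02, ∠ ≈ 87.71°
pole (1 + j25·0.04) = 1 + j1 → |·| ≈ 1.4142, ∠ ≈ 45.00°
pole (1 + j25·0.01) = 1 + j0.25 → |·| ≈ 1.0308, ∠ ≈ 14.04°
∠G = (87.71°) − (45.00° + 14.04°) = 28.67°

28.7°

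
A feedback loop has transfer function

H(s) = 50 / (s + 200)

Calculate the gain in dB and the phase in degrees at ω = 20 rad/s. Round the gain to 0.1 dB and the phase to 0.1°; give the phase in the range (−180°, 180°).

Substitute s = j20:
Numerator: 50 = 50 + j0
Denominator: (j20) + 200 = 200 + j20
|N| = √(50² + 0²) ≈ 50, ∠N ≈ 0.00°
|D| = √(200² + 20²) ≈ 201, ∠D ≈ 5.71°
|H| = 50 / 201 ≈ 0.24876
Gain = 20 log₁₀(0.24876) ≈ -12.08 dB
∠H = 0.00° − 5.71° = -5.71°

-12.1 dB, -5.7°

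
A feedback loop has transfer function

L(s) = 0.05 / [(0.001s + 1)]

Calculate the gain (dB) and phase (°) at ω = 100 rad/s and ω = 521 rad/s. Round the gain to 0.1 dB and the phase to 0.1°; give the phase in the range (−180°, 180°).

ω = 100: -26.1 dB, -5.7°; ω = 521: -27.1 dB, -27.5°

At ω = 100 rad/s:
pole (1 + j100·0.001) = 1 + j0.1 → |·| ≈ 1.005, ∠ ≈ 5.71°
|L| = 0.05 · 1 / (1.005) ≈ 0.049751
Gain = 20 log₁₀(0.049751) ≈ -26.06 dB
∠L = (0°) − (5.71°) = -5.71°

At ω = 521 rad/s:
pole (1 + j521·0.001) = 1 + j0.521 → |·| ≈ 1.1276, ∠ ≈ 27.52°
|L| = 0.05 · 1 / (1.1276) ≈ 0.044342
Gain = 20 log₁₀(0.044342) ≈ -27.06 dB
∠L = (0°) − (27.52°) = -27.52°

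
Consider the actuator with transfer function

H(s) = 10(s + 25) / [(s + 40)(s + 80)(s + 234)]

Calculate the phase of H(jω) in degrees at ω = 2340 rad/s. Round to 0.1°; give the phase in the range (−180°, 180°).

-172.0°

At s = jω = j2340:
zero (s+25): 25 + j2340 → |·| = √(25²+2340²) = √5476225 ≈ 2340.1, ∠ = arctan(2340/25) ≈ 89.39°
pole (s+40): 40 + j2340 → |·| = √(40²+2340²) = √5477200 ≈ 2340.3, ∠ = arctan(2340/40) ≈ 89.02°
pole (s+80): 80 + j2340 → |·| = √(80²+2340²) = √5482000 ≈ 2341.4, ∠ = arctan(2340/80) ≈ 88.04°
pole (s+234): 234 + j2340 → |·| = √(234²+2340²) = √5530356 ≈ 2351.7, ∠ = arctan(2340/234) ≈ 84.29°
∠H = 89.39° − 261.35° = -171.96°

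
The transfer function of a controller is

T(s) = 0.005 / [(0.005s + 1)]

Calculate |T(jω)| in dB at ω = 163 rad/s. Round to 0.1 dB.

At ω = 163 rad/s:
pole (1 + j163·0.005) = 1 + j0.815 → |·| ≈ 1.29, ∠ ≈ 39.18°
|T| = 0.005 · 1 / (1.29) ≈ 0.003876
Gain = 20 log₁₀(0.003876) ≈ -48.23 dB

-48.2 dB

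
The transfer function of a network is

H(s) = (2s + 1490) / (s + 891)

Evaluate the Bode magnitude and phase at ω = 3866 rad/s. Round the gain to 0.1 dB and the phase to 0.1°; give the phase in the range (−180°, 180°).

6.0 dB, 2.1°

Substitute s = j3866:
Numerator: 2(j3866) + 1490 = 1490 + j7732
Denominator: (j3866) + 891 = 891 + j3866
|N| = √(1490² + 7732²) ≈ 7874.3, ∠N ≈ 79.09°
|D| = √(891² + 3866²) ≈ 3967.3, ∠D ≈ 77.02°
|H| = 7874.3 / 3967.3 ≈ 1.9848
Gain = 20 log₁₀(1.9848) ≈ 5.95 dB
∠H = 79.09° − 77.02° = 2.07°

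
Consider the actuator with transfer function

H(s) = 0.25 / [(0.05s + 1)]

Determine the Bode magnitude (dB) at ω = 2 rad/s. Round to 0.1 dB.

-12.1 dB

At ω = 2 rad/s:
pole (1 + j2·0.05) = 1 + j0.1 → |·| ≈ 1.005, ∠ ≈ 5.71°
|H| = 0.25 · 1 / (1.005) ≈ 0.24876
Gain = 20 log₁₀(0.24876) ≈ -12.08 dB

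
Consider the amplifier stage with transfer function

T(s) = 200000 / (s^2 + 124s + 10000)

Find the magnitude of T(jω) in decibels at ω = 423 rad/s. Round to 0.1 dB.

1.1 dB

At s = jω = j423:
quadratic: (j423)² + 124·j423 + 10000 = -168929 + j52452 → |·| ≈ 1.7688e+05, ∠ ≈ 162.75°
|T| = 200000 / 1.7688e+05 ≈ 1.1307
Gain = 20 log₁₀(1.1307) ≈ 1.07 dB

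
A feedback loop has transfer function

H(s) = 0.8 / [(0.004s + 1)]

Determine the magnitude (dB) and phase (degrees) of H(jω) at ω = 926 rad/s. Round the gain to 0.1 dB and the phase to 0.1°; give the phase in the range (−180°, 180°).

At ω = 926 rad/s:
pole (1 + j926·0.004) = 1 + j3.704 → |·| ≈ 3.8366, ∠ ≈ 74.89°
|H| = 0.8 · 1 / (3.8366) ≈ 0.20852
Gain = 20 log₁₀(0.20852) ≈ -13.62 dB
∠H = (0°) − (74.89°) = -74.89°

-13.6 dB, -74.9°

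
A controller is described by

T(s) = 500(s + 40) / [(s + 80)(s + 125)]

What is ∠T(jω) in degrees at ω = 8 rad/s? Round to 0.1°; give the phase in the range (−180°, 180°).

1.9°

At s = jω = j8:
zero (s+40): 40 + j8 → |·| = √(40²+8²) = √1664 ≈ 40.792, ∠ = arctan(8/40) ≈ 11.31°
pole (s+80): 80 + j8 → |·| = √(80²+8²) = √6464 ≈ 80.399, ∠ = arctan(8/80) ≈ 5.71°
pole (s+125): 125 + j8 → |·| = √(125²+8²) = √15689 ≈ 125.26, ∠ = arctan(8/125) ≈ 3.66°
∠T = 11.31° − 9.37° = 1.94°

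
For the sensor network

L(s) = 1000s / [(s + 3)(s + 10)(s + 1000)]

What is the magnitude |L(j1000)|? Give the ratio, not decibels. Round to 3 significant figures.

At s = jω = j1000:
zero at origin: s = j1000 → |·| = 1000, ∠ = 90.00°
pole (s+3): 3 + j1000 → |·| = √(3²+1000²) = √1000009 ≈ 1000, ∠ = arctan(1000/3) ≈ 89.83°
pole (s+10): 10 + j1000 → |·| = √(10²+1000²) = √1000100 ≈ 1000, ∠ = arctan(1000/10) ≈ 89.43°
pole (s+1000): 1000 + j1000 → |·| = √(1000²+1000²) = √2000000 ≈ 1414.2, ∠ = arctan(1000/1000) ≈ 45.00°
|L| = 1000 · 1000 / 1.4142e+09 ≈ 0.00070711

0.000707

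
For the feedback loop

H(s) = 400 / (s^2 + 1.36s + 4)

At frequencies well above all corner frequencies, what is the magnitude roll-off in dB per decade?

Each pole contributes −20 dB/decade at high frequency; each zero contributes +20 dB/decade.
Net: 0 zero(s) − 2 pole(s) → -40 dB/decade.

-40 dB/decade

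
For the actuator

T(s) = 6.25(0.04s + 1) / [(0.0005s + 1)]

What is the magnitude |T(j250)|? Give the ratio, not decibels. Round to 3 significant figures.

At ω = 250 rad/s:
zero (1 + j250·0.04) = 1 + j10 → |·| ≈ 10.05, ∠ ≈ 84.29°
pole (1 + j250·0.0005) = 1 + j0.125 → |·| ≈ 1.0078, ∠ ≈ 7.13°
|T| = 6.25 · 10.05 / (1.0078) ≈ 62.326

62.3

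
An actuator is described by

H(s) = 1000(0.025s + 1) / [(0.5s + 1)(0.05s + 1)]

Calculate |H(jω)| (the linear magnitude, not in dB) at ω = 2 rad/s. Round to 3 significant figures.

At ω = 2 rad/s:
zero (1 + j2·0.025) = 1 + j0.05 → |·| ≈ 1.0012, ∠ ≈ 2.86°
pole (1 + j2·0.5) = 1 + j1 → |·| ≈ 1.4142, ∠ ≈ 45.00°
pole (1 + j2·0.05) = 1 + j0.1 → |·| ≈ 1.005, ∠ ≈ 5.71°
|H| = 1000 · 1.0012 / (1.4142 · 1.005) ≈ 704.44

704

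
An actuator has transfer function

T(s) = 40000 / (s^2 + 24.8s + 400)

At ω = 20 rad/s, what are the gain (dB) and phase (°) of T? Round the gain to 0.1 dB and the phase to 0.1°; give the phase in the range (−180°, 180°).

38.1 dB, -90.0°

At s = jω = j20:
quadratic: (j20)² + 24.8·j20 + 400 = 0 + j496 → |·| ≈ 496, ∠ ≈ 90.00°
|T| = 40000 / 496 ≈ 80.645
Gain = 20 log₁₀(80.645) ≈ 38.13 dB
∠T = 0.00° − 90.00° = -90.00°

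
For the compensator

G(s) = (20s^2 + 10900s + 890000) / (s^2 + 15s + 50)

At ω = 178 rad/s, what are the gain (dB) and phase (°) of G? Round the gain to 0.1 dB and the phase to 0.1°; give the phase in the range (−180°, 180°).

35.8 dB, -92.7°

Substitute s = j178:
Numerator: 20(j178)^2 + 10900(j178) + 890000 = 256320 + j1940200
Denominator: (j178)^2 + 15(j178) + 50 = -31634 + j2670
|N| = √(256320² + 1940200²) ≈ 1.9571e+06, ∠N ≈ 82.47°
|D| = √(31634² + 2670²) ≈ 31746, ∠D ≈ 175.18°
|G| = 1.9571e+06 / 31746 ≈ 61.649
Gain = 20 log₁₀(61.649) ≈ 35.80 dB
∠G = 82.47° − 175.18° = -92.71°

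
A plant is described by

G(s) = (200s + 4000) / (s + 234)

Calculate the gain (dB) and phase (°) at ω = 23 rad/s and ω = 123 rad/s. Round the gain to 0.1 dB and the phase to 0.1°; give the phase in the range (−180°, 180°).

Substitute s = j23:
Numerator: 200(j23) + 4000 = 4000 + j4600
Denominator: (j23) + 234 = 234 + j23
|N| = √(4000² + 4600²) ≈ 6095.9, ∠N ≈ 48.99°
|D| = √(234² + 23²) ≈ 235.13, ∠D ≈ 5.61°
|G| = 6095.9 / 235.13 ≈ 25.926
Gain = 20 log₁₀(25.926) ≈ 28.27 dB
∠G = 48.99° − 5.61° = 43.38°

Substitute s = j123:
Numerator: 200(j123) + 4000 = 4000 + j24600
Denominator: (j123) + 234 = 234 + j123
|N| = √(4000² + 24600²) ≈ 24923, ∠N ≈ 80.76°
|D| = √(234² + 123²) ≈ 264.36, ∠D ≈ 27.73°
|G| = 24923 / 264.36 ≈ 94.277
Gain = 20 log₁₀(94.277) ≈ 39.49 dB
∠G = 80.76° − 27.73° = 53.03°

ω = 23: 28.3 dB, 43.4°; ω = 123: 39.5 dB, 53.0°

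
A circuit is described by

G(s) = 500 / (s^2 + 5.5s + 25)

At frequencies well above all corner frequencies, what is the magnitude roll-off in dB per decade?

-40 dB/decade

Each pole contributes −20 dB/decade at high frequency; each zero contributes +20 dB/decade.
Net: 0 zero(s) − 2 pole(s) → -40 dB/decade.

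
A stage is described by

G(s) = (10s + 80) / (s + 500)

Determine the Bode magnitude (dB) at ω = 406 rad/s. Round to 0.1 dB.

Substitute s = j406:
Numerator: 10(j406) + 80 = 80 + j4060
Denominator: (j406) + 500 = 500 + j406
|N| = √(80² + 4060²) ≈ 4060.8, ∠N ≈ 88.87°
|D| = √(500² + 406²) ≈ 644.08, ∠D ≈ 39.08°
|G| = 4060.8 / 644.08 ≈ 6.3048
Gain = 20 log₁₀(6.3048) ≈ 15.99 dB

16.0 dB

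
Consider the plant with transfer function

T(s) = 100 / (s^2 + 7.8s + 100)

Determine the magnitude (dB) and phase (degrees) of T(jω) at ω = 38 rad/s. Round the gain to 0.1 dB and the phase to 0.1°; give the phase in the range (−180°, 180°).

At s = jω = j38:
quadratic: (j38)² + 7.8·j38 + 100 = -1344 + j296.4 → |·| ≈ 1376.3, ∠ ≈ 167.56°
|T| = 100 / 1376.3 ≈ 0.072659
Gain = 20 log₁₀(0.072659) ≈ -22.77 dB
∠T = 0.00° − 167.56° = -167.56°

-22.8 dB, -167.6°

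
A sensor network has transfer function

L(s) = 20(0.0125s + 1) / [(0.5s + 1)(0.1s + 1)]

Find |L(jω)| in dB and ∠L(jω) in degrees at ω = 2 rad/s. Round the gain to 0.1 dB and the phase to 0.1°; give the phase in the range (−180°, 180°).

22.8 dB, -54.9°

At ω = 2 rad/s:
zero (1 + j2·0.0125) = 1 + j0.025 → |·| ≈ 1.0003, ∠ ≈ 1.43°
pole (1 + j2·0.5) = 1 + j1 → |·| ≈ 1.4142, ∠ ≈ 45.00°
pole (1 + j2·0.1) = 1 + j0.2 → |·| ≈ 1.0198, ∠ ≈ 11.31°
|L| = 20 · 1.0003 / (1.4142 · 1.0198) ≈ 13.872
Gain = 20 log₁₀(13.872) ≈ 22.84 dB
∠L = (1.43°) − (45.00° + 11.31°) = -54.88°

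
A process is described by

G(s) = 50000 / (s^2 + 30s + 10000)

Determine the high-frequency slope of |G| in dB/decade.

-40 dB/decade

Each pole contributes −20 dB/decade at high frequency; each zero contributes +20 dB/decade.
Net: 0 zero(s) − 2 pole(s) → -40 dB/decade.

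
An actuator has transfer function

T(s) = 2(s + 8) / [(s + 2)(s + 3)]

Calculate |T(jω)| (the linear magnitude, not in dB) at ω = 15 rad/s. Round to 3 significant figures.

At s = jω = j15:
zero (s+8): 8 + j15 → |·| = √(8²+15²) = √289 ≈ 17, ∠ = arctan(15/8) ≈ 61.93°
pole (s+2): 2 + j15 → |·| = √(2²+15²) = √229 ≈ 15.133, ∠ = arctan(15/2) ≈ 82.41°
pole (s+3): 3 + j15 → |·| = √(3²+15²) = √234 ≈ 15.297, ∠ = arctan(15/3) ≈ 78.69°
|T| = 2 · 17 / 231.49 ≈ 0.14687

0.147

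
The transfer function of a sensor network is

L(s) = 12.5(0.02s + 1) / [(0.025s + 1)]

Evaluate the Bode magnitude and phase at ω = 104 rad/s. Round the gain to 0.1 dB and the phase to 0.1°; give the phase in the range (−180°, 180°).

At ω = 104 rad/s:
zero (1 + j104·0.02) = 1 + j2.08 → |·| ≈ 2.3079, ∠ ≈ 64.32°
pole (1 + j104·0.025) = 1 + j2.6 → |·| ≈ 2.7857, ∠ ≈ 68.96°
|L| = 12.5 · 2.3079 / (2.7857) ≈ 10.356
Gain = 20 log₁₀(10.356) ≈ 20.30 dB
∠L = (64.32°) − (68.96°) = -4.64°

20.3 dB, -4.6°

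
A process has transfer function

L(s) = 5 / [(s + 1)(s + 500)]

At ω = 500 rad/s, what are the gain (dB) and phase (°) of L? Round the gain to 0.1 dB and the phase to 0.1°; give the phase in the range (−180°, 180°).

At s = jω = j500:
pole (s+1): 1 + j500 → |·| = √(1²+500²) = √250001 ≈ 500, ∠ = arctan(500/1) ≈ 89.89°
pole (s+500): 500 + j500 → |·| = √(500²+500²) = √500000 ≈ 707.11, ∠ = arctan(500/500) ≈ 45.00°
|L| = 5 / 3.5356e+05 ≈ 1.4142e-05
Gain = 20 log₁₀(1.4142e-05) ≈ -96.99 dB
∠L = 0.00° − 134.89° = -134.89°

-97.0 dB, -134.9°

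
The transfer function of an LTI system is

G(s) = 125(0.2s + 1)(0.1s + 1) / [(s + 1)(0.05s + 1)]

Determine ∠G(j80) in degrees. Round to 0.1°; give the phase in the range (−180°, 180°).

4.1°

At ω = 80 rad/s:
zero (1 + j80·0.2) = 1 + j16 → |·| ≈ 16.031, ∠ ≈ 86.42°
zero (1 + j80·0.1) = 1 + j8 → |·| ≈ 8.0623, ∠ ≈ 82.87°
pole (1 + j80·1) = 1 + j80 → |·| ≈ 80.006, ∠ ≈ 89.28°
pole (1 + j80·0.05) = 1 + j4 → |·| ≈ 4.1231, ∠ ≈ 75.96°
∠G = (86.42° + 82.87°) − (89.28° + 75.96°) = 4.05°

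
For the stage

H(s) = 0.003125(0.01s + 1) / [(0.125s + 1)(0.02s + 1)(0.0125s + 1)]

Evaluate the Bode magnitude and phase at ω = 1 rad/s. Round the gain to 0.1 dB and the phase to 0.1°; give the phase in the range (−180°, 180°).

At ω = 1 rad/s:
zero (1 + j1·0.01) = 1 + j0.01 → |·| ≈ 1, ∠ ≈ 0.57°
pole (1 + j1·0.125) = 1 + j0.125 → |·| ≈ 1.0078, ∠ ≈ 7.13°
pole (1 + j1·0.02) = 1 + j0.02 → |·| ≈ 1.0002, ∠ ≈ 1.15°
pole (1 + j1·0.0125) = 1 + j0.0125 → |·| ≈ 1.0001, ∠ ≈ 0.72°
|H| = 0.003125 · 1 / (1.0078 · 1.0002 · 1.0001) ≈ 0.0030999
Gain = 20 log₁₀(0.0030999) ≈ -50.17 dB
∠H = (0.57°) − (7.13° + 1.15° + 0.72°) = -8.43°

-50.2 dB, -8.4°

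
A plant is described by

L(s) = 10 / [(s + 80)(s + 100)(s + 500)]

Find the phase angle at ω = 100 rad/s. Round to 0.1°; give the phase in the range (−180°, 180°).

At s = jω = j100:
pole (s+80): 80 + j100 → |·| = √(80²+100²) = √16400 ≈ 128.06, ∠ = arctan(100/80) ≈ 51.34°
pole (s+100): 100 + j100 → |·| = √(100²+100²) = √20000 ≈ 141.42, ∠ = arctan(100/100) ≈ 45.00°
pole (s+500): 500 + j100 → |·| = √(500²+100²) = √260000 ≈ 509.9, ∠ = arctan(100/500) ≈ 11.31°
∠L = 0.00° − 107.65° = -107.65°

-107.7°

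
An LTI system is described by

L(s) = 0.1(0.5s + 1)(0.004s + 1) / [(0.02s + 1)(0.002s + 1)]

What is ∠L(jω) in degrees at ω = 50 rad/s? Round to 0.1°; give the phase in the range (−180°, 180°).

48.3°

At ω = 50 rad/s:
zero (1 + j50·0.5) = 1 + j25 → |·| ≈ 25.02, ∠ ≈ 87.71°
zero (1 + j50·0.004) = 1 + j0.2 → |·| ≈ 1.0198, ∠ ≈ 11.31°
pole (1 + j50·0.02) = 1 + j1 → |·| ≈ 1.4142, ∠ ≈ 45.00°
pole (1 + j50·0.002) = 1 + j0.1 → |·| ≈ 1.005, ∠ ≈ 5.71°
∠L = (87.71° + 11.31°) − (45.00° + 5.71°) = 48.31°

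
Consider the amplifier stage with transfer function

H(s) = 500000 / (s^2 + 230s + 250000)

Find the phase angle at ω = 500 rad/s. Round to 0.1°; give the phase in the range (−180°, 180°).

At s = jω = j500:
quadratic: (j500)² + 230·j500 + 250000 = 0 + j115000 → |·| ≈ 1.15e+05, ∠ ≈ 90.00°
∠H = 0.00° − 90.00° = -90.00°

-90.0°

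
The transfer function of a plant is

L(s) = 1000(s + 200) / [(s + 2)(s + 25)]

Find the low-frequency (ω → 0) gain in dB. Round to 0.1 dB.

72.0 dB

L(0) = 1000·200 / (2·25) = 4000
20 log₁₀(4000) ≈ 72.04 dB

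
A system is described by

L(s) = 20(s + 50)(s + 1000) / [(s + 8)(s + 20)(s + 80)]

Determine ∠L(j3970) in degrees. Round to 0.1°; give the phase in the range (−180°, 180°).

At s = jω = j3970:
zero (s+50): 50 + j3970 → |·| = √(50²+3970²) = √15763400 ≈ 3970.3, ∠ = arctan(3970/50) ≈ 89.28°
zero (s+1000): 1000 + j3970 → |·| = √(1000²+3970²) = √16760900 ≈ 4094, ∠ = arctan(3970/1000) ≈ 75.86°
pole (s+8): 8 + j3970 → |·| = √(8²+3970²) = √15760964 ≈ 3970, ∠ = arctan(3970/8) ≈ 89.88°
pole (s+20): 20 + j3970 → |·| = √(20²+3970²) = √15761300 ≈ 3970.1, ∠ = arctan(3970/20) ≈ 89.71°
pole (s+80): 80 + j3970 → |·| = √(80²+3970²) = √15767300 ≈ 3970.8, ∠ = arctan(3970/80) ≈ 88.85°
∠L = 165.14° − 268.44° = -103.30°

-103.3°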